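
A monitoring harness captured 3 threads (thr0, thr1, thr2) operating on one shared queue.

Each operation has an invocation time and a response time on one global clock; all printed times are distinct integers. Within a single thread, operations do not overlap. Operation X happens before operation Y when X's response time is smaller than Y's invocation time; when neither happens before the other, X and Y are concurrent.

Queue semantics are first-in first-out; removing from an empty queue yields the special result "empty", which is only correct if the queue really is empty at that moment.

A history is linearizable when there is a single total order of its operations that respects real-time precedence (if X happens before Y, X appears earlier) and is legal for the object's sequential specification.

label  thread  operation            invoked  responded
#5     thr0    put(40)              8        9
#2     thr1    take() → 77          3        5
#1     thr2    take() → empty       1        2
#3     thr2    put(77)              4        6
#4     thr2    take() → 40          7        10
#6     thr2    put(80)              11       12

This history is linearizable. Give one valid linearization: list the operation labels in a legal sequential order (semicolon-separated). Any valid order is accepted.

1. #1 take() → empty, leaving queue <>
2. #3 put(77), leaving queue <77>
3. #2 take() → 77, leaving queue <>
4. #5 put(40), leaving queue <40>
5. #4 take() → 40, leaving queue <>
6. #6 put(80), leaving queue <80>

#1; #3; #2; #5; #4; #6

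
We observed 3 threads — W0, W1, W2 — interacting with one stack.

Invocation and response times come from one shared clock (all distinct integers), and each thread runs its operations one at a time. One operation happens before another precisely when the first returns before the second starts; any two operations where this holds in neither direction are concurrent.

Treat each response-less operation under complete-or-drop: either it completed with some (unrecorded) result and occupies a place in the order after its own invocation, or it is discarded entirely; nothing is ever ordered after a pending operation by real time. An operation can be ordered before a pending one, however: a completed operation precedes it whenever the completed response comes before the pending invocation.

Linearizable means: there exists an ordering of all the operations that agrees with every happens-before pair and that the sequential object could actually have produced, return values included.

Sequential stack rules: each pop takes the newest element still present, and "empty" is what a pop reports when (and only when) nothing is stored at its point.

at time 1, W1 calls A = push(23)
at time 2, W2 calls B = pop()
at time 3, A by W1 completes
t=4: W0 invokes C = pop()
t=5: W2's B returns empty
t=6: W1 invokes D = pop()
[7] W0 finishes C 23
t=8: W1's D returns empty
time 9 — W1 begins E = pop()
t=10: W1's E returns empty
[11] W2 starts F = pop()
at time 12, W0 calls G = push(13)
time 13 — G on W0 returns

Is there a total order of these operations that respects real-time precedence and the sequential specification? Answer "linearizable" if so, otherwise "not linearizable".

witness order: A, C, B, D, E, F, G
after step 1 (A push(23)): stack <23>
after step 2 (C pop() → 23): stack <>
after step 3 (B pop() → empty): stack <>
after step 4 (D pop() → empty): stack <>
after step 5 (E pop() → empty): stack <>
after step 6 (F pop() (pending, included)): stack <>
after step 7 (G push(13)): stack <13>

linearizable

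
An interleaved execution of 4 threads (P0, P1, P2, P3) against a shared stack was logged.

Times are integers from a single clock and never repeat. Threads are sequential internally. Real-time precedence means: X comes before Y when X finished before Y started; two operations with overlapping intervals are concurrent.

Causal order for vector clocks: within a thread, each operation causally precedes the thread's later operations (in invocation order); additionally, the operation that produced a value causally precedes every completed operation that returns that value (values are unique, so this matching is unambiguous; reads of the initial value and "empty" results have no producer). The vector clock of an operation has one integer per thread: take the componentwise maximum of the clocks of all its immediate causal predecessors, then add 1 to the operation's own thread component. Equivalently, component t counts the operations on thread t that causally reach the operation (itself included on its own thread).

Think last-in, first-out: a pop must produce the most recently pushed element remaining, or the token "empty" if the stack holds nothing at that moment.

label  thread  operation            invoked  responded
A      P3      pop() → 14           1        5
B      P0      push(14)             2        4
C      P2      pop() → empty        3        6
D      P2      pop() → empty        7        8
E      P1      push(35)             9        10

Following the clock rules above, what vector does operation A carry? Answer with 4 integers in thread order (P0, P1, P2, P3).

(1, 0, 0, 1)

VC(C, invoked at 3): no causal predecessors; +1 on P2 → (0, 0, 1, 0)
VC(E, invoked at 9): no causal predecessors; +1 on P1 → (0, 1, 0, 0)
VC(B, invoked at 2): no causal predecessors; +1 on P0 → (1, 0, 0, 0)
D, invoked 7, takes VC(C)=(0, 0, 1, 0) under max, adds 1 for P2 → (0, 0, 2, 0)
A, invoked 1, takes VC(B)=(1, 0, 0, 0) under max, adds 1 for P3 → (1, 0, 0, 1)
target: VC(A) = (1, 0, 0, 1)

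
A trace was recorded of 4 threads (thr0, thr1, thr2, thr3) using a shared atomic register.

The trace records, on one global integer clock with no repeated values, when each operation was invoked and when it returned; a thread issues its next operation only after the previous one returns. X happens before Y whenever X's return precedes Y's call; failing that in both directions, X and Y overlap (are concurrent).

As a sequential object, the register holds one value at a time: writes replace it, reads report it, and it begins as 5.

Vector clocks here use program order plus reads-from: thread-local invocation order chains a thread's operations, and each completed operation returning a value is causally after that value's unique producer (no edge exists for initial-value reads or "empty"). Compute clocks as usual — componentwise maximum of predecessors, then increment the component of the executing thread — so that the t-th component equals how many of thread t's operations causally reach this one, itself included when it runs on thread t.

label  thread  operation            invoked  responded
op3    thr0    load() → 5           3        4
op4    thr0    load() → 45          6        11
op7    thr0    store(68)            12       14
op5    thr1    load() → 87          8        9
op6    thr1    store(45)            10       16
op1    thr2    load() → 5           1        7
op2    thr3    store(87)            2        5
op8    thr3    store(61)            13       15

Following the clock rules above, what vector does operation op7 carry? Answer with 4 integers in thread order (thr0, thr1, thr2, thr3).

(3, 2, 0, 1)

op2, invoked 2, has no incoming edges; only thr3's bump applies → (0, 0, 0, 1)
op1, invoked 1, has no incoming edges; only thr2's bump applies → (0, 0, 1, 0)
op3, invoked 3, has no incoming edges; only thr0's bump applies → (1, 0, 0, 0)
VC(op8, invoked at 13): max of VC(op2)=(0, 0, 0, 1), then +1 on thread thr3 → (0, 0, 0, 2)
VC(op5, invoked at 8): max of VC(op2)=(0, 0, 0, 1), then +1 on thread thr1 → (0, 1, 0, 1)
VC(op6, invoked at 10): max of VC(op5)=(0, 1, 0, 1), then +1 on thread thr1 → (0, 2, 0, 1)
VC(op4, invoked at 6): max of VC(op3)=(1, 0, 0, 0), VC(op6)=(0, 2, 0, 1), then +1 on thread thr0 → (2, 2, 0, 1)
VC(op7, invoked at 12): max of VC(op4)=(2, 2, 0, 1), then +1 on thread thr0 → (3, 2, 0, 1)
target: VC(op7) = (3, 2, 0, 1)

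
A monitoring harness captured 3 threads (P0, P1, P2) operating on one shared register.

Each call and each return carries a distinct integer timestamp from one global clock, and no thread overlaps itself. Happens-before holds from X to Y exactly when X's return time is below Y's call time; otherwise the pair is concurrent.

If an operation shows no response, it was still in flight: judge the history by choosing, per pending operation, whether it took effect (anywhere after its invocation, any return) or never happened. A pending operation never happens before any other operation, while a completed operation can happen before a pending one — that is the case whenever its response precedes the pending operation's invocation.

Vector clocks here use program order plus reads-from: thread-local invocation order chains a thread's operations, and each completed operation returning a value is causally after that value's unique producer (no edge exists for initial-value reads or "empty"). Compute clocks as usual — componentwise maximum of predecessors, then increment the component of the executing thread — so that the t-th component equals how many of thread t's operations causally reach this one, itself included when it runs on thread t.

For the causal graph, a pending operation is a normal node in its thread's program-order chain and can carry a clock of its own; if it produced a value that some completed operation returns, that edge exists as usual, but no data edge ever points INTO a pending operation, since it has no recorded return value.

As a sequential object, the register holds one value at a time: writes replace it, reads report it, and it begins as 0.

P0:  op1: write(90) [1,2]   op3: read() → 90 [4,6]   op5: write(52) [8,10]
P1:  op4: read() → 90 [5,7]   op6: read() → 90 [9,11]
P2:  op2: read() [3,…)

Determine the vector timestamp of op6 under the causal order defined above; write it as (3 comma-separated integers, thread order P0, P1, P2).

(1, 2, 0)

op2 (invocation 3): nothing precedes it; P2's component alone gives (0, 0, 1)
op1 (invocation 1): nothing precedes it; P0's component alone gives (1, 0, 0)
merge at op4 (invoked 5): VC(op1)=(1, 0, 0), own-thread bump on P1 → (1, 1, 0)
merge at op3 (invoked 4): VC(op1)=(1, 0, 0), own-thread bump on P0 → (2, 0, 0)
merge at op6 (invoked 9): VC(op1)=(1, 0, 0), VC(op4)=(1, 1, 0), own-thread bump on P1 → (1, 2, 0)
merge at op5 (invoked 8): VC(op3)=(2, 0, 0), own-thread bump on P0 → (3, 0, 0)
target: VC(op6) = (1, 2, 0)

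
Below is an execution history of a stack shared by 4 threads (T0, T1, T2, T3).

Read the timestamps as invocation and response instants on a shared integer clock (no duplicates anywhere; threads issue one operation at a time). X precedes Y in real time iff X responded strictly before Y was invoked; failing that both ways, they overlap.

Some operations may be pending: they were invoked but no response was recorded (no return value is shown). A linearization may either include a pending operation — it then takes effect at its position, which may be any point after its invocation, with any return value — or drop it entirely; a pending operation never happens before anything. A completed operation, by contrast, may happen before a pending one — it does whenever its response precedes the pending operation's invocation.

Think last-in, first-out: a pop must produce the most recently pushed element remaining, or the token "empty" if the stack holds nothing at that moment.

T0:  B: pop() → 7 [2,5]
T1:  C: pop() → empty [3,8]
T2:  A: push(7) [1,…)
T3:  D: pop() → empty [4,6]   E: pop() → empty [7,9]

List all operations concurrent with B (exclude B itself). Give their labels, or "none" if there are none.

B runs from 2 to 5; window-overlapping ops are concurrent
A [1,…): concurrent
C [3,8]: concurrent
D [4,6]: concurrent
E [7,9]: after

A, C, D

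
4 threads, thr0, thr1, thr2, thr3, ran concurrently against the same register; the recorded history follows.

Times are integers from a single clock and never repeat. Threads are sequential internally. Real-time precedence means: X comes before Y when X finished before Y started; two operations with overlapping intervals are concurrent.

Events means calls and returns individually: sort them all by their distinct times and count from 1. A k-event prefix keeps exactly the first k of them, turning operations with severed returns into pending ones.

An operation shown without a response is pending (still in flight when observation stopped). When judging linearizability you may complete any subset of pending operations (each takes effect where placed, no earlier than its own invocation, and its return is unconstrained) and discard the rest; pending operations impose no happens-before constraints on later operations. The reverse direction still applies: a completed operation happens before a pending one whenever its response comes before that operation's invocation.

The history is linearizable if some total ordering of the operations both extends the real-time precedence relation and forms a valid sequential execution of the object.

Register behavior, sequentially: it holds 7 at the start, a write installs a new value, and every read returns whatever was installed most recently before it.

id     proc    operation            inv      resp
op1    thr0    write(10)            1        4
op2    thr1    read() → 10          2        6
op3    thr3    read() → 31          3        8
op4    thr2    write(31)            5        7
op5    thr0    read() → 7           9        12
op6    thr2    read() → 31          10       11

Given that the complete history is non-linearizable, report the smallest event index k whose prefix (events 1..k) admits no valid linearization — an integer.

12

one valid order for events 1..11 is op1, op2, op4, op3, op5, op6:
step 1: op1 write(10) — value 10
step 2: op2 read() → 10 — value 10
step 3: op4 write(31) — value 31
step 4: op3 read() → 31 — value 31
step 5: op5 read() (pending, included) — value 31
step 6: op6 read() → 31 — value 31
with event 12 included (op5 responding at time 12), all real-time-consistent orders fail
take op1, op2, op3, op4, op5, op6: step 3 already fails, because op3 read() → 31 cannot occur there
take op1, op2, op3, op4, op6, op5: step 3 already fails, because op3 read() → 31 cannot occur there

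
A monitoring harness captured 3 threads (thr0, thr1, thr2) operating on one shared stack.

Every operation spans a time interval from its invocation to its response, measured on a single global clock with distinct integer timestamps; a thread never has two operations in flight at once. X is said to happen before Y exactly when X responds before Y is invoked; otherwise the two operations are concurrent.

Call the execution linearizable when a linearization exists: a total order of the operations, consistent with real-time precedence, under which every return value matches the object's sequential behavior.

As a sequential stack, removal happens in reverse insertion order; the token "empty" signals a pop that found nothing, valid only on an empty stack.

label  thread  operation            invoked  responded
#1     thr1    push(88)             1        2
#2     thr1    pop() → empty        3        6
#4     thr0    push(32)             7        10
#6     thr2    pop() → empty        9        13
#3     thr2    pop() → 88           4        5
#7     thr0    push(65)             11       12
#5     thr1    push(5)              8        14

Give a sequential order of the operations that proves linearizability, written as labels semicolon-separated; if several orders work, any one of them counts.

#1; #3; #2; #6; #4; #5; #7

step 1: #1 push(88) — stack <88>
step 2: #3 pop() → 88 — stack <>
step 3: #2 pop() → empty — stack <>
step 4: #6 pop() → empty — stack <>
step 5: #4 push(32) — stack <32>
step 6: #5 push(5) — stack <32,5>
step 7: #7 push(65) — stack <32,5,65>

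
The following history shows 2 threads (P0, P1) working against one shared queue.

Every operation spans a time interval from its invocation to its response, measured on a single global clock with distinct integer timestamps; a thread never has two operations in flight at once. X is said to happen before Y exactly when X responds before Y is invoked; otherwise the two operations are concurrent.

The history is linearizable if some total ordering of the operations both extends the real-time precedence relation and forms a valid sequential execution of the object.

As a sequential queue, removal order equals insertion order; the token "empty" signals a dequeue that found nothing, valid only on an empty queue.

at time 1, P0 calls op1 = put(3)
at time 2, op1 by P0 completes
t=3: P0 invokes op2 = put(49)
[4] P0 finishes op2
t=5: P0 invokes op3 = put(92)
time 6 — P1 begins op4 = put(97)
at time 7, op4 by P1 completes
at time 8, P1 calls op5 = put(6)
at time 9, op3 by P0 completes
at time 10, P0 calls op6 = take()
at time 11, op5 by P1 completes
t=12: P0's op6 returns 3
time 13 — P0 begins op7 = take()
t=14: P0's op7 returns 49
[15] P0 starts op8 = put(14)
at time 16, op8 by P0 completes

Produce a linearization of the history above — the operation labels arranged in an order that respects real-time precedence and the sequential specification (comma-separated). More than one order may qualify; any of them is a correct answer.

op1, op2, op3, op4, op5, op6, op7, op8

step 1: op1 put(3) — queue <3>
step 2: op2 put(49) — queue <3,49>
step 3: op3 put(92) — queue <3,49,92>
step 4: op4 put(97) — queue <3,49,92,97>
step 5: op5 put(6) — queue <3,49,92,97,6>
step 6: op6 take() → 3 — queue <49,92,97,6>
step 7: op7 take() → 49 — queue <92,97,6>
step 8: op8 put(14) — queue <92,97,6,14>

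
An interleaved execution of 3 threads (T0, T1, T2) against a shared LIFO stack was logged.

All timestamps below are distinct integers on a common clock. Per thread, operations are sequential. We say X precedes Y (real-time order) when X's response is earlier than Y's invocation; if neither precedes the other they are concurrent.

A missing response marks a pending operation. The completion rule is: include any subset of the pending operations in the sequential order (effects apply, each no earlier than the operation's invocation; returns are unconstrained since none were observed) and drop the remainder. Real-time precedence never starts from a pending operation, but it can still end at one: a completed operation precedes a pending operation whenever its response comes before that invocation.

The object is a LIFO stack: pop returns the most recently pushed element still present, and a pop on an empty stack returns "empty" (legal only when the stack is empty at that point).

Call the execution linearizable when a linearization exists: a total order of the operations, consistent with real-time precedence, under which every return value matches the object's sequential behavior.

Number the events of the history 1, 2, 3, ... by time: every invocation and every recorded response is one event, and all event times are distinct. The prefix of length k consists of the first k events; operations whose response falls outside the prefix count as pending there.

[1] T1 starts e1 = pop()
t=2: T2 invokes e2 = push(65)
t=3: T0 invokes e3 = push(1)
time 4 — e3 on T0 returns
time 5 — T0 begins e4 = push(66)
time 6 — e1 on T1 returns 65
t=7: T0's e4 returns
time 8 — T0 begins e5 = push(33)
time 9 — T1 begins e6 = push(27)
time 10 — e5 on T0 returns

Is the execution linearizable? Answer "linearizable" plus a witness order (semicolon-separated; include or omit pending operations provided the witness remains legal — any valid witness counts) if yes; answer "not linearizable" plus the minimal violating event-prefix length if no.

step 1: e2 push(65) (pending, included) — stack <65>
step 2: e1 pop() → 65 — stack <>
step 3: e3 push(1) — stack <1>
step 4: e4 push(66) — stack <1,66>
step 5: e5 push(33) — stack <1,66,33>

linearizable — witness: e2; e1; e3; e4; e5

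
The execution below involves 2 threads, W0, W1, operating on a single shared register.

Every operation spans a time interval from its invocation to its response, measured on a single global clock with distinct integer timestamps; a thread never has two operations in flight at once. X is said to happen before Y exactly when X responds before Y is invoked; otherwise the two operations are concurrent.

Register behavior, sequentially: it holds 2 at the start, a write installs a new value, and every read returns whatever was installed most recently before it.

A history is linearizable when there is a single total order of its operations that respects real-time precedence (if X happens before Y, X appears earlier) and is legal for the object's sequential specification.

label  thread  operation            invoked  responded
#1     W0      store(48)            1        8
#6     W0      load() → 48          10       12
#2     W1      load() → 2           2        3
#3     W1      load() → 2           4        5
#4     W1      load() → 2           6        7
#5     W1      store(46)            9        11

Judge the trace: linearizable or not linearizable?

linearizable

witness order: #2, #3, #4, #1, #6, #5
1. #2 load() → 2, leaving value 2
2. #3 load() → 2, leaving value 2
3. #4 load() → 2, leaving value 2
4. #1 store(48), leaving value 48
5. #6 load() → 48, leaving value 48
6. #5 store(46), leaving value 46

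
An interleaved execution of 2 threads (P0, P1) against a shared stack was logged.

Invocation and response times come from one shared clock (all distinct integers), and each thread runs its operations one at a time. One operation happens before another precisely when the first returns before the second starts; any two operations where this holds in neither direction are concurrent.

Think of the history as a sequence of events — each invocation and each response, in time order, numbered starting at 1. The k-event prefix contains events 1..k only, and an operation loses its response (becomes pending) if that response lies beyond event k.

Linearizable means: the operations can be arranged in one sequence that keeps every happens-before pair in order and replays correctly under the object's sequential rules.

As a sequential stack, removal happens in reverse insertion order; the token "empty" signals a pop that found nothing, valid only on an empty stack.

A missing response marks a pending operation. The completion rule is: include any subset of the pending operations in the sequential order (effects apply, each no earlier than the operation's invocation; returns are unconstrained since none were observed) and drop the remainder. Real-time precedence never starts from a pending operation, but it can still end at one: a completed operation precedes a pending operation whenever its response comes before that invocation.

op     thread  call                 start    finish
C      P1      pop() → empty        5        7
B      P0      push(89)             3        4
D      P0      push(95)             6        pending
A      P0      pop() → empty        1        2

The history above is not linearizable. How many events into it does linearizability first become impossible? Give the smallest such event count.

7

events 1..6 are linearizable; a witness order is A, B:
after step 1 (A pop() → empty): stack <>
after step 2 (B push(89)): stack <89>
with event 7 included (C responding at time 7), all real-time-consistent orders fail
no escape via the 1 pending operation (D): every completion choice fails
sample order A, B, C (pending dropped) stalls at step 3 — C pop() → empty has no legal effect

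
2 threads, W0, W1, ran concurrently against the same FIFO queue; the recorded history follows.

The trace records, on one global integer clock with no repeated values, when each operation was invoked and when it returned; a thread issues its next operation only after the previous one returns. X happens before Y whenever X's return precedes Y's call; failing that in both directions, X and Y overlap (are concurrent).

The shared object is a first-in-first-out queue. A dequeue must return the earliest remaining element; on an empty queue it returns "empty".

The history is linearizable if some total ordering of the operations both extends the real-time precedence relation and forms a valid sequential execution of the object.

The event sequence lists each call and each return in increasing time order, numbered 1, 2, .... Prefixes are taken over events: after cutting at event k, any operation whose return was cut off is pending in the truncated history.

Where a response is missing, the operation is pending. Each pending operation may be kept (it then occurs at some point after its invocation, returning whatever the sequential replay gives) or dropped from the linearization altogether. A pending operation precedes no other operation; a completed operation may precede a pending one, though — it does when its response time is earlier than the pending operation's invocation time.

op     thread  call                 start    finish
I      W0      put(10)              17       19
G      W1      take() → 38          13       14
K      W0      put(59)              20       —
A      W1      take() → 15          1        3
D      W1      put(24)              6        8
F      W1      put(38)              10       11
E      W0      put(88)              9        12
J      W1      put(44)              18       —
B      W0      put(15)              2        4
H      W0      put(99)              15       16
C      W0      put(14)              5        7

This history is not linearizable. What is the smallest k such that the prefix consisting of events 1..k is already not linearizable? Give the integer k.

14

a valid linearization of events 1..13 exists, for instance B, A, C, D, E, F:
1. B put(15), leaving queue <15>
2. A take() → 15, leaving queue <>
3. C put(14), leaving queue <14>
4. D put(24), leaving queue <14,24>
5. E put(88), leaving queue <14,24,88>
6. F put(38), leaving queue <14,24,88,38>
with event 14 included (G responding at time 14), all real-time-consistent orders fail
one such order, A, B, C, D, E, F, G, breaks at step 1 where A take() → 15 is illegal
one such order, A, B, C, D, F, E, G, breaks at step 1 where A take() → 15 is illegal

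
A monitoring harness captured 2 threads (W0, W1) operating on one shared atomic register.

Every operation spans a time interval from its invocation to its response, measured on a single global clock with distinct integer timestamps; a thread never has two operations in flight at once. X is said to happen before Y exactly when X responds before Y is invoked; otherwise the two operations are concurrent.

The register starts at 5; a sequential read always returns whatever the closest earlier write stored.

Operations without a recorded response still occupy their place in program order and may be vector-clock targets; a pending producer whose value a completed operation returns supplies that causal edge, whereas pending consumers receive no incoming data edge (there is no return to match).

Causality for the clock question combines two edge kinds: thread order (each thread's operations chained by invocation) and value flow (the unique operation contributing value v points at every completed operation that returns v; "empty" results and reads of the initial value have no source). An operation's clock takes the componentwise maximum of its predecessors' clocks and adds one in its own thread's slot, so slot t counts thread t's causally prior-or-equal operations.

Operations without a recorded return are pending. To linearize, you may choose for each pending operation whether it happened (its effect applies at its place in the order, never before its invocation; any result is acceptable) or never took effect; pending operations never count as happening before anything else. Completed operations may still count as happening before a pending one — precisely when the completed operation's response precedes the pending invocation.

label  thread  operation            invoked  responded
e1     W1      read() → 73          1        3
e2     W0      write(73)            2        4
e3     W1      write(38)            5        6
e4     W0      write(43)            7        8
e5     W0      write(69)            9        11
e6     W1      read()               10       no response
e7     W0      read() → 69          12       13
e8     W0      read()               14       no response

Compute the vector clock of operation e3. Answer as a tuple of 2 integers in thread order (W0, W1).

(1, 2)

VC(e2, invoked at 2): no causal predecessors; +1 on W0 → (1, 0)
from VC(e2)=(1, 0), e1 (invoked 1) maxes components and bumps W1 → (1, 1)
from VC(e2)=(1, 0), e4 (invoked 7) maxes components and bumps W0 → (2, 0)
from VC(e1)=(1, 1), e3 (invoked 5) maxes components and bumps W1 → (1, 2)
from VC(e4)=(2, 0), e5 (invoked 9) maxes components and bumps W0 → (3, 0)
from VC(e3)=(1, 2), e6 (invoked 10) maxes components and bumps W1 → (1, 3)
from VC(e5)=(3, 0), e7 (invoked 12) maxes components and bumps W0 → (4, 0)
from VC(e7)=(4, 0), e8 (invoked 14) maxes components and bumps W0 → (5, 0)
target: VC(e3) = (1, 2)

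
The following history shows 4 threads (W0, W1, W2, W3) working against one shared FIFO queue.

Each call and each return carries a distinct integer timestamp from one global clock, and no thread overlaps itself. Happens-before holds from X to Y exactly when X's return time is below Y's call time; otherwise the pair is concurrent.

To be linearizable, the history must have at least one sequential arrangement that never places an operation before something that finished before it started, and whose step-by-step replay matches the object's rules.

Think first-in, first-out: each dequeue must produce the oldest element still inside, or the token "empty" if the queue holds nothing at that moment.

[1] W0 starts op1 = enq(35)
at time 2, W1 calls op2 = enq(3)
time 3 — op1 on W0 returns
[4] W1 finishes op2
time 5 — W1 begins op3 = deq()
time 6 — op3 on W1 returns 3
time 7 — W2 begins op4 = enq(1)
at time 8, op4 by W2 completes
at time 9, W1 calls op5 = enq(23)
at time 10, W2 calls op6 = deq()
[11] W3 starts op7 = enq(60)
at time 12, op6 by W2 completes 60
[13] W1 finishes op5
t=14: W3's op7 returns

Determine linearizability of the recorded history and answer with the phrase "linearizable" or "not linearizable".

not linearizable

prefix check: 1..11 passes, 1..12 fails once op6's time-12 response joins
every one of the 2 real-time-consistent orders over 5 completed FIFO queue ops fails the sequential spec
completion choices over the 2 pending operations (op5, op7) were checked; none helps
for example op1, op2, op3, op4, op6 (pending dropped) fails at step 3: op3 deq() → 3 is not legal there
for example op2, op1, op3, op4, op6 (pending dropped) fails at step 5: op6 deq() → 60 is not legal there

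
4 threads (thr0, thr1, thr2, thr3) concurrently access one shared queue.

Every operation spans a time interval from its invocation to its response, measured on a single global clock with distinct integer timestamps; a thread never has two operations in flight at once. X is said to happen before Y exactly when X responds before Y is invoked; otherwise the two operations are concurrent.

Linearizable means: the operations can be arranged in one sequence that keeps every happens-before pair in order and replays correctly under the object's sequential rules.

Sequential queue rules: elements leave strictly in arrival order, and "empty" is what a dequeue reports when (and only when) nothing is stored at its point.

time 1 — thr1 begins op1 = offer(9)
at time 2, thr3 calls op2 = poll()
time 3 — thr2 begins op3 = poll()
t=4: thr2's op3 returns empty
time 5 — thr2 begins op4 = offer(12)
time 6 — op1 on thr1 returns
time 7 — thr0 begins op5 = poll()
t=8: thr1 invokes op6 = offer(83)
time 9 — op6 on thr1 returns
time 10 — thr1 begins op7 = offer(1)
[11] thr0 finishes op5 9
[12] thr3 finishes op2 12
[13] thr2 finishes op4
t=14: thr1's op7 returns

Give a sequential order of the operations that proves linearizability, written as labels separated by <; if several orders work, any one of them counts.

step 1: op3 poll() → empty — queue <>
step 2: op1 offer(9) — queue <9>
step 3: op4 offer(12) — queue <9,12>
step 4: op5 poll() → 9 — queue <12>
step 5: op2 poll() → 12 — queue <>
step 6: op6 offer(83) — queue <83>
step 7: op7 offer(1) — queue <83,1>

op3 < op1 < op4 < op5 < op2 < op6 < op7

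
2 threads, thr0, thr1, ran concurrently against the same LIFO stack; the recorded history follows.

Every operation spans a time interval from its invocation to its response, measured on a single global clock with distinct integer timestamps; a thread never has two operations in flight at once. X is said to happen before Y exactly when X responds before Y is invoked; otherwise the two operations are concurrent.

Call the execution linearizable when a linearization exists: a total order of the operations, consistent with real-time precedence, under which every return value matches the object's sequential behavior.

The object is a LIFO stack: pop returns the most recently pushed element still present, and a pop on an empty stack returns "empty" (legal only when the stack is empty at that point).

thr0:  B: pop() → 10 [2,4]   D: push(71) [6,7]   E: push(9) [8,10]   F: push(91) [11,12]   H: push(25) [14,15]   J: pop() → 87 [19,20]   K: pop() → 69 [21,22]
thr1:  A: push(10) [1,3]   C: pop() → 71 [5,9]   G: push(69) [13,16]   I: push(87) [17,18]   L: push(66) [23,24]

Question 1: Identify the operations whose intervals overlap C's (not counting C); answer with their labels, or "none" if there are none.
C runs from 5 to 9; window-overlapping ops are concurrent
A [1,3]: before
B [2,4]: before
D [6,7]: concurrent
E [8,10]: concurrent
F [11,12]: after
G [13,16]: after
H [14,15]: after
I [17,18]: after
J [19,20]: after
K [21,22]: after
L [23,24]: after

D, E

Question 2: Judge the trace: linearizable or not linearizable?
witness order: A, B, D, C, E, F, H, G, I, J, K, L
step 1: A push(10) — stack <10>
step 2: B pop() → 10 — stack <>
step 3: D push(71) — stack <71>
step 4: C pop() → 71 — stack <>
step 5: E push(9) — stack <9>
step 6: F push(91) — stack <9,91>
step 7: H push(25) — stack <9,91,25>
step 8: G push(69) — stack <9,91,25,69>
step 9: I push(87) — stack <9,91,25,69,87>
step 10: J pop() → 87 — stack <9,91,25,69>
step 11: K pop() → 69 — stack <9,91,25>
step 12: L push(66) — stack <9,91,25,66>

linearizable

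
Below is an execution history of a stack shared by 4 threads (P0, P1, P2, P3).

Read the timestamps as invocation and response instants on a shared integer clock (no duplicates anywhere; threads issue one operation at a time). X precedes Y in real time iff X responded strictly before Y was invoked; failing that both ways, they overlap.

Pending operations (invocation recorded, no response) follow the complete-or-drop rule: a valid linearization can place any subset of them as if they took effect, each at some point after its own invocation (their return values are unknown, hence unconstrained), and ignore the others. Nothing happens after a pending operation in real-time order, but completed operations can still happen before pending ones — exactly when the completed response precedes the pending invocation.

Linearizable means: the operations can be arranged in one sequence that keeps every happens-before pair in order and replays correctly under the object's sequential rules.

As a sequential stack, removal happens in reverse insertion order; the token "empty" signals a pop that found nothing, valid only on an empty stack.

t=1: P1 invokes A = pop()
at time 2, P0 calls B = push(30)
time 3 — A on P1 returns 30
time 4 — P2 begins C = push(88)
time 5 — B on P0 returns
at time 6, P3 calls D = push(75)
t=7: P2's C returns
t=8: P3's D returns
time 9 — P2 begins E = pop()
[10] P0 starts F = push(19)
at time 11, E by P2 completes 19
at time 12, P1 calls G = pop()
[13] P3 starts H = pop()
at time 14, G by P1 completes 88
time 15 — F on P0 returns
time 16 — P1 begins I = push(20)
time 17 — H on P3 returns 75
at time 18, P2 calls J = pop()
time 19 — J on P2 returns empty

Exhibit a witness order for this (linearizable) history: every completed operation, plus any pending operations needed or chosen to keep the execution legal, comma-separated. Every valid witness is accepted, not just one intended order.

B, A, C, D, F, E, H, G, J

1. B push(30), leaving stack <30>
2. A pop() → 30, leaving stack <>
3. C push(88), leaving stack <88>
4. D push(75), leaving stack <88,75>
5. F push(19), leaving stack <88,75,19>
6. E pop() → 19, leaving stack <88,75>
7. H pop() → 75, leaving stack <88>
8. G pop() → 88, leaving stack <>
9. J pop() → empty, leaving stack <>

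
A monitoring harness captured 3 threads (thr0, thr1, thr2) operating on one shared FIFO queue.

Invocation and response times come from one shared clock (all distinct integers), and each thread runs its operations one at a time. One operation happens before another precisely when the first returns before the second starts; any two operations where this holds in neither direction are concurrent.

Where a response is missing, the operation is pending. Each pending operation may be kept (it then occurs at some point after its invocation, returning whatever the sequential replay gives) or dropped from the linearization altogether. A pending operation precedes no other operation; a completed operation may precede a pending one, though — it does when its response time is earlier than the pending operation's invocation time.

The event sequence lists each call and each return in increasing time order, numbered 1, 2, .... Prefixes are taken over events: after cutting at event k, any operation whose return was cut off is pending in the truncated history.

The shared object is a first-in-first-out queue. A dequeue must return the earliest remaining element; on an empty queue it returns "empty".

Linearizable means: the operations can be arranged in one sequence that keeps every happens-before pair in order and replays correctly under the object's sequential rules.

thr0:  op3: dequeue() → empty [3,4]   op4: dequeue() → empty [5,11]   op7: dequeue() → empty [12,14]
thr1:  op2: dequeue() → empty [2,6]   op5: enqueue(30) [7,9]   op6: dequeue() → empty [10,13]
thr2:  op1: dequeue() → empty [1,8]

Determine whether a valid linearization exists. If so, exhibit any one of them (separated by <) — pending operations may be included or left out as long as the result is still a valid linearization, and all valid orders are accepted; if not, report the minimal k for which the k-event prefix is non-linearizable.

not linearizable — minimal violating prefix: 14 events

through event 13 a valid linearization exists; event 14 (op7 responding at time 14) ends that
7 completed operations, 58 real-time-consistent orders — every FIFO queue replay fails
one such order, op1, op2, op3, op4, op5, op6, op7, breaks at step 6 where op6 dequeue() → empty is illegal
one such order, op1, op2, op3, op4, op5, op7, op6, breaks at step 6 where op7 dequeue() → empty is illegal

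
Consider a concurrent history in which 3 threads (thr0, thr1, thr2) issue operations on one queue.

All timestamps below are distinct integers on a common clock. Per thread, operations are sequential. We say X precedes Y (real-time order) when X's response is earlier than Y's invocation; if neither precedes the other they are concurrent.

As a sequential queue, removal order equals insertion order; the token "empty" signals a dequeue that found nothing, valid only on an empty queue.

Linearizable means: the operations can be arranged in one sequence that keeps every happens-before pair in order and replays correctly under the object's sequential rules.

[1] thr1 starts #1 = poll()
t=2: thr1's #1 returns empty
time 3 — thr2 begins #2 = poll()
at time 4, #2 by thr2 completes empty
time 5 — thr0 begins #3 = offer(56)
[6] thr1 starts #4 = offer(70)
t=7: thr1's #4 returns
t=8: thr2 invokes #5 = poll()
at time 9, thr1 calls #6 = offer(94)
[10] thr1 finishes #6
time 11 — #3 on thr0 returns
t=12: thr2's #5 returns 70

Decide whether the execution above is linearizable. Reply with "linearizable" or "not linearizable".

one valid linearization: #1, #2, #4, #3, #5, #6
after step 1 (#1 poll() → empty): queue <>
after step 2 (#2 poll() → empty): queue <>
after step 3 (#4 offer(70)): queue <70>
after step 4 (#3 offer(56)): queue <70,56>
after step 5 (#5 poll() → 70): queue <56>
after step 6 (#6 offer(94)): queue <56,94>

linearizable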